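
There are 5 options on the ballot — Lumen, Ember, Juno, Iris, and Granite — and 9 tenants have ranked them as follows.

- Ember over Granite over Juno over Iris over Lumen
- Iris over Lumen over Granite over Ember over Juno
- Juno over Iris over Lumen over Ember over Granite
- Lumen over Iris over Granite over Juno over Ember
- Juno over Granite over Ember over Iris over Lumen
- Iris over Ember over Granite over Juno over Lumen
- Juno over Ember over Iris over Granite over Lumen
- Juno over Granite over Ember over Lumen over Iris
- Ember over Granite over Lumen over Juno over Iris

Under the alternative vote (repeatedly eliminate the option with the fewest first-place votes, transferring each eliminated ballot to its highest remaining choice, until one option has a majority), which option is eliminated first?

Round 1: Juno 4, Ember 2, Iris 2, Lumen 1, Granite 0. Granite has the fewest and is eliminated.
Round 2: Juno 4, Ember 2, Iris 2, Lumen 1. Lumen has the fewest and is eliminated.
Round 3: Juno 4, Iris 3, Ember 2. Ember has the fewest and is eliminated.
Round 4: Juno 6, Iris 3. Juno has a majority.

Granite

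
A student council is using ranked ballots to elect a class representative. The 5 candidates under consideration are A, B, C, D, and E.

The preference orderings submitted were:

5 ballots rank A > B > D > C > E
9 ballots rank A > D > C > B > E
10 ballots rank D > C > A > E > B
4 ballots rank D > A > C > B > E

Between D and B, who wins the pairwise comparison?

Ballots ranking D above B: 9+10+4 = 23.
Ballots ranking B above D: 5.
D wins the head-to-head, 23–5.

D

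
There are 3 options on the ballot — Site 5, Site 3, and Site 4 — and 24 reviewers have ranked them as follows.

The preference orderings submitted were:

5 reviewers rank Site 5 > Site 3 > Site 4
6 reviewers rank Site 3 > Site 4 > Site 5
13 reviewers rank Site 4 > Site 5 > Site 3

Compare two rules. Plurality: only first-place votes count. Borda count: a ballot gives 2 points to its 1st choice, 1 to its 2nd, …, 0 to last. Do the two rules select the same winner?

Yes

Plurality first-place counts: Site 5 5, Site 3 6, Site 4 13 → Site 4.
Borda totals: Site 5 23, Site 3 17, Site 4 32 → Site 4.
The two rules agree on Site 4.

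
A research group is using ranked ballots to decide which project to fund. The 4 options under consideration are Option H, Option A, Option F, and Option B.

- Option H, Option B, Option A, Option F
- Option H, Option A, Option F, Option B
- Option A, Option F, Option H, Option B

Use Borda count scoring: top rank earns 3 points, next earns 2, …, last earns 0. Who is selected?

Borda scores:
  Option H: 3 + 3 + 1 = 7
  Option A: 1 + 2 + 3 = 6
  Option F: 0 + 1 + 2 = 3
  Option B: 2 + 0 + 0 = 2
Option H has the highest total.

Option H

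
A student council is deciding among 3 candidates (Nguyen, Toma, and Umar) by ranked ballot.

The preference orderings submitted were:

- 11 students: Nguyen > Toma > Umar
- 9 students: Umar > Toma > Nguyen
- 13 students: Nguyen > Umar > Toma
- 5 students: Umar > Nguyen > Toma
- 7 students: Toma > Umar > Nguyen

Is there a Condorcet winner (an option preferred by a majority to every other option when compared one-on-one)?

Head-to-head results (45 voters total):
Nguyen vs Toma: Nguyen wins 29–16.
Nguyen vs Umar: Nguyen wins 24–21.
Toma vs Umar: Umar wins 27–18.
Nguyen beats each rival — Toma (29–16), Umar (24–21) — so Nguyen is the Condorcet winner.

Yes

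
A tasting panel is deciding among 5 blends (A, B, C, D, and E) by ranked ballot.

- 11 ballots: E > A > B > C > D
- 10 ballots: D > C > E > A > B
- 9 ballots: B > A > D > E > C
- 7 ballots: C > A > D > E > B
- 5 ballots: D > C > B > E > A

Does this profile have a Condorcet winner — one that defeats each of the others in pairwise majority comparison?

Head-to-head results (42 voters total):
A vs B: A wins 28–14.
A vs C: C wins 22–20.
A vs D: A wins 27–15.
A vs E: E wins 26–16.
B vs C: C wins 22–20.
B vs D: D wins 22–20.
B vs E: E wins 28–14.
C vs D: D wins 24–18.
C vs E: C wins 22–20.
D vs E: D wins 31–11.
No candidate beats all others: A beats D beats C beats A, a majority cycle.

No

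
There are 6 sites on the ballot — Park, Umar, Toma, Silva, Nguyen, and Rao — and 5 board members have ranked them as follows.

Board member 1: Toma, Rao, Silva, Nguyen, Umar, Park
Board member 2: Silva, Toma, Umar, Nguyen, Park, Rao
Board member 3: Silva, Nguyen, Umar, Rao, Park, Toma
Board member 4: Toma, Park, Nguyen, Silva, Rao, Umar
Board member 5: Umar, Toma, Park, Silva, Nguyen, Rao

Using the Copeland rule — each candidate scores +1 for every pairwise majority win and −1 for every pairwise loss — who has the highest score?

Pairwise results:
  Park vs Umar: Umar wins 4–1.
  Park vs Toma: Toma wins 4–1.
  Park vs Silva: Silva wins 3–2.
  Park vs Nguyen: Nguyen wins 3–2.
  Park vs Rao: Park wins 3–2.
  Umar vs Toma: Toma wins 3–2.
  Umar vs Silva: Silva wins 4–1.
  Umar vs Nguyen: Nguyen wins 3–2.
  Umar vs Rao: Umar wins 3–2.
  Toma vs Silva: Toma wins 3–2.
  Toma vs Nguyen: Toma wins 4–1.
  Toma vs Rao: Toma wins 4–1.
  Silva vs Nguyen: Silva wins 4–1.
  Silva vs Rao: Silva wins 4–1.
  Nguyen vs Rao: Nguyen wins 4–1.
Copeland scores (wins − losses):
  Park: 1 − 4 = -3
  Umar: 2 − 3 = -1
  Toma: 5 − 0 = 5
  Silva: 4 − 1 = 3
  Nguyen: 3 − 2 = 1
  Rao: 0 − 5 = -5
Toma has the best Copeland score.

Toma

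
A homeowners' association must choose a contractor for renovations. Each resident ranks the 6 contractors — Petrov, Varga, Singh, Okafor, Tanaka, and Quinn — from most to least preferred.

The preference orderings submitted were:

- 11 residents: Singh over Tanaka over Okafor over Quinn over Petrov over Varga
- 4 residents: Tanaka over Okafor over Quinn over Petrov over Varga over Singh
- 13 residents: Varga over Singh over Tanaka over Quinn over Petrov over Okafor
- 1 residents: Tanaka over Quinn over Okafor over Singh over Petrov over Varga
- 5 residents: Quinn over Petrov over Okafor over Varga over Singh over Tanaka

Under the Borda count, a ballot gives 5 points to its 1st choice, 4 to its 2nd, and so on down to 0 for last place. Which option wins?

Singh

Borda scores:
  Petrov: 11·1 + 4·2 + 13·1 + 1 + 5·4 = 53
  Varga: 11·0 + 4·1 + 13·5 + 0 + 5·2 = 79
  Singh: 11·5 + 4·0 + 13·4 + 2 + 5·1 = 114
  Okafor: 11·3 + 4·4 + 13·0 + 3 + 5·3 = 67
  Tanaka: 11·4 + 4·5 + 13·3 + 5 + 5·0 = 108
  Quinn: 11·2 + 4·3 + 13·2 + 4 + 5·5 = 89
Singh has the highest total.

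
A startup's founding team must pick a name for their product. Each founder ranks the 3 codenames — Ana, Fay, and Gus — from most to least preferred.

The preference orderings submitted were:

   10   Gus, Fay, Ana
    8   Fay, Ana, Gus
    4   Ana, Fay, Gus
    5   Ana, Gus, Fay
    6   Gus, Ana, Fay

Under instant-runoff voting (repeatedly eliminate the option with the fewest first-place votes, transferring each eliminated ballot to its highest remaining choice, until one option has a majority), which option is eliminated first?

Round 1: Gus 16, Ana 9, Fay 8. Fay has the fewest and is eliminated.
Round 2: Ana 17, Gus 16. Ana has a majority.

Fay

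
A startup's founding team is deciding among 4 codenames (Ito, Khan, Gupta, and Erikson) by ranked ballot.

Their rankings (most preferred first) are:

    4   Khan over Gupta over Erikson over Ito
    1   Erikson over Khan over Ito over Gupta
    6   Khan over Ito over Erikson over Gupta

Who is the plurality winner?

Khan

First-place vote totals:
  Ito: 0
  Khan: 10
  Gupta: 0
  Erikson: 1
Khan has the most first-place votes.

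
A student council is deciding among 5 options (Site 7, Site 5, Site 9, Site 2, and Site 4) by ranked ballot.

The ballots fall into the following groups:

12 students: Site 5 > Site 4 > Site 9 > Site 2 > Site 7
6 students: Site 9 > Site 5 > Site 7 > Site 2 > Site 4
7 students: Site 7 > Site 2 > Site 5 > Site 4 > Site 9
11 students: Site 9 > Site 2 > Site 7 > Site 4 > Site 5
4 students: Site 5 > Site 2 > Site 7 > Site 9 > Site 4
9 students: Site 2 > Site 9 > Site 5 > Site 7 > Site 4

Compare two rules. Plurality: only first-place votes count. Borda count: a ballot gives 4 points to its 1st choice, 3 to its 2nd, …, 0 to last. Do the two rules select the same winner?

Yes

Plurality first-place counts: Site 7 7, Site 5 16, Site 9 17, Site 2 9, Site 4 0 → Site 9.
Borda totals: Site 7 79, Site 5 114, Site 9 123, Site 2 120, Site 4 54 → Site 9.
The two rules agree on Site 9.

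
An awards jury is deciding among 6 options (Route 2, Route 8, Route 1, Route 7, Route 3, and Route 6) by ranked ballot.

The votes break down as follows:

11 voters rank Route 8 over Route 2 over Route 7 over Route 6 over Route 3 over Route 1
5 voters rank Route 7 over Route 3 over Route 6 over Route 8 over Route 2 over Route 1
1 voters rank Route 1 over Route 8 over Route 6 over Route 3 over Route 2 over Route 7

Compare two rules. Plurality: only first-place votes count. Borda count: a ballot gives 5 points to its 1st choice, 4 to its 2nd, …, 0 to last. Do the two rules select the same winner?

Yes

Plurality first-place counts: Route 2 0, Route 8 11, Route 1 1, Route 7 5, Route 3 0, Route 6 0 → Route 8.
Borda totals: Route 2 50, Route 8 69, Route 1 5, Route 7 58, Route 3 33, Route 6 40 → Route 8.
The two rules agree on Route 8.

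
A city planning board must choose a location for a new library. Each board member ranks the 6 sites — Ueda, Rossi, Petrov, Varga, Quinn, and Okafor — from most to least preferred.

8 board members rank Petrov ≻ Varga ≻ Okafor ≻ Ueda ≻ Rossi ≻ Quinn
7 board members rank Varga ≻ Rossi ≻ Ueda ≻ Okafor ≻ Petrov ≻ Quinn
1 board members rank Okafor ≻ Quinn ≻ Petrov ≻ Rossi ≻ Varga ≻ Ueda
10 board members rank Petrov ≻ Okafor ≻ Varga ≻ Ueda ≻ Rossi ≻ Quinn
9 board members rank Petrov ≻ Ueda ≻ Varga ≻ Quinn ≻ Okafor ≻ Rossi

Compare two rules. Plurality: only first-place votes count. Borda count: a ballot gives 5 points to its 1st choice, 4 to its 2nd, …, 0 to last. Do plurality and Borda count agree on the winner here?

Yes

Plurality first-place counts: Ueda 0, Rossi 0, Petrov 27, Varga 7, Quinn 0, Okafor 1 → Petrov.
Borda totals: Ueda 93, Rossi 48, Petrov 145, Varga 125, Quinn 22, Okafor 92 → Petrov.
The two rules agree on Petrov.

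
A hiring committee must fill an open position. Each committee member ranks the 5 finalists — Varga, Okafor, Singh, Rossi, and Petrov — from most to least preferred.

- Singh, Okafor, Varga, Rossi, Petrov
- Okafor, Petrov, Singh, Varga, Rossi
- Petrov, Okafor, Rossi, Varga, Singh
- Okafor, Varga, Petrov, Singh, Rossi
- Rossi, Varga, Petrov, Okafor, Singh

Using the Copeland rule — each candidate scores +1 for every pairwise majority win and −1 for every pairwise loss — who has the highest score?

Okafor

Pairwise results:
  Varga vs Okafor: Okafor wins 4–1.
  Varga vs Singh: Varga wins 3–2.
  Varga vs Rossi: Varga wins 3–2.
  Varga vs Petrov: Varga wins 3–2.
  Okafor vs Singh: Okafor wins 4–1.
  Okafor vs Rossi: Okafor wins 4–1.
  Okafor vs Petrov: Okafor wins 3–2.
  Singh vs Rossi: Singh wins 3–2.
  Singh vs Petrov: Petrov wins 4–1.
  Rossi vs Petrov: Petrov wins 3–2.
Copeland scores (wins − losses):
  Varga: 3 − 1 = 2
  Okafor: 4 − 0 = 4
  Singh: 1 − 3 = -2
  Rossi: 0 − 4 = -4
  Petrov: 2 − 2 = 0
Okafor has the best Copeland score.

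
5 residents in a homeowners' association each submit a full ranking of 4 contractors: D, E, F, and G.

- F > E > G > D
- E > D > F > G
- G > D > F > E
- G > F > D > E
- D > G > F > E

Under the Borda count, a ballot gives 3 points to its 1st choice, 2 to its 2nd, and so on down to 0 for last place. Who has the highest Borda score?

Borda scores:
  D: 0 + 2 + 2 + 1 + 3 = 8
  E: 2 + 3 + 0 + 0 + 0 = 5
  F: 3 + 1 + 1 + 2 + 1 = 8
  G: 1 + 0 + 3 + 3 + 2 = 9
G has the highest total.

G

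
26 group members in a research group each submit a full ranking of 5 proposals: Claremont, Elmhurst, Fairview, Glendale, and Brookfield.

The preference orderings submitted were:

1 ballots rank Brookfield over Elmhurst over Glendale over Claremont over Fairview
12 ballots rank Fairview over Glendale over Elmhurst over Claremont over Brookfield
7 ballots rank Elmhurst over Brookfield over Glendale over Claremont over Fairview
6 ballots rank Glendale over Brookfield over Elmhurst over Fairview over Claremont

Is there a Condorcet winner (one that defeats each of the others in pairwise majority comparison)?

Head-to-head results (26 voters total):
Claremont vs Elmhurst: Elmhurst wins 26–0.
Claremont vs Fairview: Fairview wins 18–8.
Claremont vs Glendale: Glendale wins 26–0.
Claremont vs Brookfield: Brookfield wins 14–12.
Elmhurst vs Fairview: Elmhurst wins 14–12.
Elmhurst vs Glendale: Glendale wins 18–8.
Elmhurst vs Brookfield: Elmhurst wins 19–7.
Fairview vs Glendale: Glendale wins 14–12.
Fairview vs Brookfield: Brookfield wins 14–12.
Glendale vs Brookfield: Glendale wins 18–8.
Glendale beats each rival — Claremont (26–0), Elmhurst (18–8), Fairview (14–12), Brookfield (18–8) — so Glendale is the Condorcet winner.

Yes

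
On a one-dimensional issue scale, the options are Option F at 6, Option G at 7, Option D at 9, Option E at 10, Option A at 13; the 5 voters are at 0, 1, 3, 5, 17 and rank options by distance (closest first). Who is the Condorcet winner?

With single-peaked preferences on a line, the Condorcet winner is the candidate closest to the median voter.
The median voter (position 3) is closest to Option F at 6.
Check: Option F vs Option E — voters closer to Option F: 4 of 5.

Option F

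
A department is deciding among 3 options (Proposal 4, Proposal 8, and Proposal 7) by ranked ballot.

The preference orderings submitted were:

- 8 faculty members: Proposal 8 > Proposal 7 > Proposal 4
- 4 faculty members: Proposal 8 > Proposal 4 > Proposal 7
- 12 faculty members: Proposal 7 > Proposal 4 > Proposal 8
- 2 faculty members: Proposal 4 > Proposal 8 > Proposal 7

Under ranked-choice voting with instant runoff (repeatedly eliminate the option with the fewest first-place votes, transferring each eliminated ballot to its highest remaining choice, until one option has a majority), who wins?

Round 1: Proposal 8 12, Proposal 7 12, Proposal 4 2. Proposal 4 has the fewest and is eliminated.
Round 2: Proposal 8 14, Proposal 7 12. Proposal 8 has a majority.

Proposal 8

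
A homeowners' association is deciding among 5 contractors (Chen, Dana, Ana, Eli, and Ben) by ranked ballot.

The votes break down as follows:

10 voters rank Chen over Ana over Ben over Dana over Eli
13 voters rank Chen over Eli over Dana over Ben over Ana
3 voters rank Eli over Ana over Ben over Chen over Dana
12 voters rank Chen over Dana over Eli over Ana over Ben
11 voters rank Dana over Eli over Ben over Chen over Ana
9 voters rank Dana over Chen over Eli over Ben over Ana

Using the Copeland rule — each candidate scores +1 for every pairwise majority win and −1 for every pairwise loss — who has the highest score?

Chen

Pairwise results:
  Chen vs Dana: Chen wins 38–20.
  Chen vs Ana: Chen wins 55–3.
  Chen vs Eli: Chen wins 44–14.
  Chen vs Ben: Chen wins 44–14.
  Dana vs Ana: Dana wins 45–13.
  Dana vs Eli: Dana wins 42–16.
  Dana vs Ben: Dana wins 45–13.
  Ana vs Eli: Eli wins 48–10.
  Ana vs Ben: Ben wins 33–25.
  Eli vs Ben: Eli wins 48–10.
Copeland scores (wins − losses):
  Chen: 4 − 0 = 4
  Dana: 3 − 1 = 2
  Ana: 0 − 4 = -4
  Eli: 2 − 2 = 0
  Ben: 1 − 3 = -2
Chen has the best Copeland score.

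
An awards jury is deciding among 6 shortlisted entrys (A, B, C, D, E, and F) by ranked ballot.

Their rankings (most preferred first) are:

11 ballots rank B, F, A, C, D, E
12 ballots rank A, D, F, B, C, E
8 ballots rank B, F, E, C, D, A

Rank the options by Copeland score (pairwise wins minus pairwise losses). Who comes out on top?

Pairwise results:
  A vs B: B wins 19–12.
  A vs C: A wins 23–8.
  A vs D: A wins 23–8.
  A vs E: A wins 23–8.
  A vs F: F wins 19–12.
  B vs C: B wins 31–0.
  B vs D: B wins 19–12.
  B vs E: B wins 31–0.
  B vs F: B wins 19–12.
  C vs D: C wins 19–12.
  C vs E: C wins 23–8.
  C vs F: F wins 31–0.
  D vs E: D wins 23–8.
  D vs F: F wins 19–12.
  E vs F: F wins 31–0.
Copeland scores (wins − losses):
  A: 3 − 2 = 1
  B: 5 − 0 = 5
  C: 2 − 3 = -1
  D: 1 − 4 = -3
  E: 0 − 5 = -5
  F: 4 − 1 = 3
B has the best Copeland score.

B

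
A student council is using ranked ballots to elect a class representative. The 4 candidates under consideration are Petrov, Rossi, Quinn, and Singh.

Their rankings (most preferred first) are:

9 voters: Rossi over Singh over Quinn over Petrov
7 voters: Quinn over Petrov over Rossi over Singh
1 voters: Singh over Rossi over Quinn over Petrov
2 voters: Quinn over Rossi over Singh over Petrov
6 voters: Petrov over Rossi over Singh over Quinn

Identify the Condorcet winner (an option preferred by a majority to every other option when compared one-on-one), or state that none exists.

No Condorcet winner

Head-to-head results (25 voters total):
Petrov vs Rossi: Petrov wins 13–12.
Petrov vs Quinn: Quinn wins 19–6.
Petrov vs Singh: Petrov wins 13–12.
Rossi vs Quinn: Rossi wins 16–9.
Rossi vs Singh: Rossi wins 24–1.
Quinn vs Singh: Singh wins 16–9.
No candidate beats all others: Petrov beats Rossi beats Quinn beats Petrov, a majority cycle.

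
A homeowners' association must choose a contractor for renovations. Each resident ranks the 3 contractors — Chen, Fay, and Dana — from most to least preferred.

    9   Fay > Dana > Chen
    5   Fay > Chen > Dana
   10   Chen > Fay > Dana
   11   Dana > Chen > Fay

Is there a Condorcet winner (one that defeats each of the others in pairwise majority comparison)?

No

Head-to-head results (35 voters total):
Chen vs Fay: Chen wins 21–14.
Chen vs Dana: Dana wins 20–15.
Fay vs Dana: Fay wins 24–11.
No candidate beats all others: Chen beats Fay beats Dana beats Chen, a majority cycle.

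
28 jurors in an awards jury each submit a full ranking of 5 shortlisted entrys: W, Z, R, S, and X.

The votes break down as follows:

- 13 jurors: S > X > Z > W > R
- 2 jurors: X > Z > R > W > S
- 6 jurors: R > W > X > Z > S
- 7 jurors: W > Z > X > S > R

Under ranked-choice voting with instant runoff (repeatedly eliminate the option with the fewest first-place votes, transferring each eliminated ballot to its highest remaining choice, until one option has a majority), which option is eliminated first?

Z

Round 1: S 13, W 7, R 6, X 2, Z 0. Z has the fewest and is eliminated.
Round 2: S 13, W 7, R 6, X 2. X has the fewest and is eliminated.
Round 3: S 13, R 8, W 7. W has the fewest and is eliminated.
Round 4: S 20, R 8. S has a majority.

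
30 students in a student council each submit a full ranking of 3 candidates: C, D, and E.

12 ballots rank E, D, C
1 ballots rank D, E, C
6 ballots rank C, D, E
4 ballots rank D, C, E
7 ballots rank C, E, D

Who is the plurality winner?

First-place vote totals:
  C: 13
  D: 5
  E: 12
C has the most first-place votes.

C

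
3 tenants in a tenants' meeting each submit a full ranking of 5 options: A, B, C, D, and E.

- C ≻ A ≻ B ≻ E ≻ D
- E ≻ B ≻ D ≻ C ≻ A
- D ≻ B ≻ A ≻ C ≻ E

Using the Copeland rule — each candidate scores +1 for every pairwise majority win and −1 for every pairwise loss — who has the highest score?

Pairwise results:
  A vs B: B wins 2–1.
  A vs C: C wins 2–1.
  A vs D: D wins 2–1.
  A vs E: A wins 2–1.
  B vs C: B wins 2–1.
  B vs D: B wins 2–1.
  B vs E: B wins 2–1.
  C vs D: D wins 2–1.
  C vs E: C wins 2–1.
  D vs E: E wins 2–1.
Copeland scores (wins − losses):
  A: 1 − 3 = -2
  B: 4 − 0 = 4
  C: 2 − 2 = 0
  D: 2 − 2 = 0
  E: 1 − 3 = -2
B has the best Copeland score.

B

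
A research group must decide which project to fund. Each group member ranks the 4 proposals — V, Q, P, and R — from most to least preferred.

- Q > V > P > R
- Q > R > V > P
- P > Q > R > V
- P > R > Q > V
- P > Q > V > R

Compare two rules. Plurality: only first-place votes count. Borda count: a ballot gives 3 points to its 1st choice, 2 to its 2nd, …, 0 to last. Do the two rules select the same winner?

No

Plurality first-place counts: V 0, Q 2, P 3, R 0 → P.
Borda totals: V 4, Q 11, P 10, R 5 → Q.
The two rules disagree: plurality picks P, Borda picks Q.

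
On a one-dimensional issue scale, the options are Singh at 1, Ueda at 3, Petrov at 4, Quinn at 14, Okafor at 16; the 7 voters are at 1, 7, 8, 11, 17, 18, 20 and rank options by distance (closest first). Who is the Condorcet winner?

With single-peaked preferences on a line, the Condorcet winner is the candidate closest to the median voter.
The median voter (position 11) is closest to Quinn at 14.
Check: Quinn vs Okafor — voters closer to Quinn: 4 of 7.

Quinn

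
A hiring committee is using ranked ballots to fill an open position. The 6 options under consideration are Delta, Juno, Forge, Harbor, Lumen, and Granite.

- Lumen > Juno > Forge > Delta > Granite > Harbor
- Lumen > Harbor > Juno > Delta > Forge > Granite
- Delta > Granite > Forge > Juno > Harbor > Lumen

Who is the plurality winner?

First-place vote totals:
  Delta: 1
  Juno: 0
  Forge: 0
  Harbor: 0
  Lumen: 2
  Granite: 0
Lumen has the most first-place votes.

Lumen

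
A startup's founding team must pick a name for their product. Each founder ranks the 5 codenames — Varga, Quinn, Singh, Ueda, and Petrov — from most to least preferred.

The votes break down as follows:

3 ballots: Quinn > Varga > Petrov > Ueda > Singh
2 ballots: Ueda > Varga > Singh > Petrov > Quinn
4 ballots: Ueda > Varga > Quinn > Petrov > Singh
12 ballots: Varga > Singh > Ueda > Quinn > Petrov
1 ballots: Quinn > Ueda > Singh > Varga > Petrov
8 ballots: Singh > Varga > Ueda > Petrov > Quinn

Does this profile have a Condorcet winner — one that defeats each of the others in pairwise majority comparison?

Head-to-head results (30 voters total):
Varga vs Quinn: Varga wins 26–4.
Varga vs Singh: Varga wins 21–9.
Varga vs Ueda: Varga wins 23–7.
Varga vs Petrov: Varga wins 30–0.
Quinn vs Singh: Singh wins 22–8.
Quinn vs Ueda: Ueda wins 26–4.
Quinn vs Petrov: Quinn wins 20–10.
Singh vs Ueda: Singh wins 20–10.
Singh vs Petrov: Singh wins 23–7.
Ueda vs Petrov: Ueda wins 27–3.
Varga beats each rival — Quinn (26–4), Singh (21–9), Ueda (23–7), Petrov (30–0) — so Varga is the Condorcet winner.

Yes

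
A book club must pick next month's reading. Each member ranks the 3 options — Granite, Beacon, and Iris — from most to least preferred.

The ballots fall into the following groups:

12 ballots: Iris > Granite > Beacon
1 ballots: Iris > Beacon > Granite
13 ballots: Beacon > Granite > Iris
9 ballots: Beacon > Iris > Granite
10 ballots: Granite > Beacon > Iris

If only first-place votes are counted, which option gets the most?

First-place vote totals:
  Granite: 10
  Beacon: 22
  Iris: 13
Beacon has the most first-place votes.

Beacon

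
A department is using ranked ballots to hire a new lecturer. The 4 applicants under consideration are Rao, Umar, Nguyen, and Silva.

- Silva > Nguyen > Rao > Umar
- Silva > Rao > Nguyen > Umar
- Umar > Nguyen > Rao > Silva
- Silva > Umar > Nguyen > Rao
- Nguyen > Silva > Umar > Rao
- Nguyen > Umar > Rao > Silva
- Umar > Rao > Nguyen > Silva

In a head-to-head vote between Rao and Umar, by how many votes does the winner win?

3

Ballots ranking Rao above Umar: 2.
Ballots ranking Umar above Rao: 5.
Umar wins 5–2, a margin of 3.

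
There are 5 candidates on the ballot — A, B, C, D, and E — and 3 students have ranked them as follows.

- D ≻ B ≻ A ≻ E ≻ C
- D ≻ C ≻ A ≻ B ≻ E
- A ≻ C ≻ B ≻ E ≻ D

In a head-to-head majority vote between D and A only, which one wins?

Ballots ranking D above A: 2.
Ballots ranking A above D: 1.
D wins the head-to-head, 2–1.

D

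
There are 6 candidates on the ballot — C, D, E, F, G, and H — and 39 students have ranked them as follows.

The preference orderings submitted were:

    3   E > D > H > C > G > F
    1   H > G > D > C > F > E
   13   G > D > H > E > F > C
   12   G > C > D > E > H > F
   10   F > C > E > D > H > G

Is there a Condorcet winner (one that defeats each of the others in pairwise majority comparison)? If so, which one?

G

Head-to-head results (39 voters total):
C vs D: C wins 22–17.
C vs E: C wins 23–16.
C vs F: F wins 23–16.
C vs G: G wins 26–13.
C vs H: C wins 22–17.
D vs E: D wins 26–13.
D vs F: D wins 29–10.
D vs G: G wins 26–13.
D vs H: D wins 38–1.
E vs F: E wins 28–11.
E vs G: G wins 26–13.
E vs H: E wins 25–14.
F vs G: G wins 29–10.
F vs H: H wins 29–10.
G vs H: G wins 25–14.
G beats each rival — C (26–13), D (26–13), E (26–13), F (29–10), H (25–14) — so G is the Condorcet winner.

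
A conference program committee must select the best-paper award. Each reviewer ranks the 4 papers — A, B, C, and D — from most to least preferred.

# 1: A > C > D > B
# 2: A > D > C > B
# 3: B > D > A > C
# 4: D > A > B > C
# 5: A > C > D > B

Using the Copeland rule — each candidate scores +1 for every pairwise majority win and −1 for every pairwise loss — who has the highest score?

A

Pairwise results:
  A vs B: A wins 4–1.
  A vs C: A wins 5–0.
  A vs D: A wins 3–2.
  B vs C: C wins 3–2.
  B vs D: D wins 4–1.
  C vs D: D wins 3–2.
Copeland scores (wins − losses):
  A: 3 − 0 = 3
  B: 0 − 3 = -3
  C: 1 − 2 = -1
  D: 2 − 1 = 1
A has the best Copeland score.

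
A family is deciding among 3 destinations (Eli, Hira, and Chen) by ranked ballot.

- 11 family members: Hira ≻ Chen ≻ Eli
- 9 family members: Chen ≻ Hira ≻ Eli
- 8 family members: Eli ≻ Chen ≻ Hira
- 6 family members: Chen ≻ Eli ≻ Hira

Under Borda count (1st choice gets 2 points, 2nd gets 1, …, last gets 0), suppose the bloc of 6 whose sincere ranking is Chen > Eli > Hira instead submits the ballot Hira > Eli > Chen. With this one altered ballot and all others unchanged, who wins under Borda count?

Hira

Borda totals with the altered ballot: Eli 22, Hira 43, Chen 37.
The switch changes the winner from Chen to Hira.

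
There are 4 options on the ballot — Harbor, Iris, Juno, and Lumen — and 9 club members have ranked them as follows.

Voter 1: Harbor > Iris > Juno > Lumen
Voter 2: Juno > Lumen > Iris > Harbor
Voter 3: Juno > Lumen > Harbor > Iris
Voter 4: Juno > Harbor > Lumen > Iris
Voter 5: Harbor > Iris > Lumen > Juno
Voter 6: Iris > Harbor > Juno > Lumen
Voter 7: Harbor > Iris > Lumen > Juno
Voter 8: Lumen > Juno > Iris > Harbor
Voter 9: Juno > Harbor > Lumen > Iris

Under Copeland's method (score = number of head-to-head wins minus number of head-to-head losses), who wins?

Pairwise results:
  Harbor vs Iris: Harbor wins 6–3.
  Harbor vs Juno: Juno wins 5–4.
  Harbor vs Lumen: Harbor wins 6–3.
  Iris vs Juno: Juno wins 5–4.
  Iris vs Lumen: Lumen wins 5–4.
  Juno vs Lumen: Juno wins 6–3.
Copeland scores (wins − losses):
  Harbor: 2 − 1 = 1
  Iris: 0 − 3 = -3
  Juno: 3 − 0 = 3
  Lumen: 1 − 2 = -1
Juno has the best Copeland score.

Juno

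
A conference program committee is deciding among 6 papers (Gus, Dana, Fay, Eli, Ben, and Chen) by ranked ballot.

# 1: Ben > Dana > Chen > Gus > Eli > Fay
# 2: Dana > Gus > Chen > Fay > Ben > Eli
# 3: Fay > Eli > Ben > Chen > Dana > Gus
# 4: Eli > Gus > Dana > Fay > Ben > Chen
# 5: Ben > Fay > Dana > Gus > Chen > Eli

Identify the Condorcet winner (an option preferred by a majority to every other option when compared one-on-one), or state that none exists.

Head-to-head results (5 voters total):
Gus vs Dana: Dana wins 4–1.
Gus vs Fay: Gus wins 3–2.
Gus vs Eli: Gus wins 3–2.
Gus vs Ben: Ben wins 3–2.
Gus vs Chen: Gus wins 3–2.
Dana vs Fay: Dana wins 3–2.
Dana vs Eli: Dana wins 3–2.
Dana vs Ben: Ben wins 3–2.
Dana vs Chen: Dana wins 4–1.
Fay vs Eli: Fay wins 3–2.
Fay vs Ben: Fay wins 3–2.
Fay vs Chen: Fay wins 3–2.
Eli vs Ben: Ben wins 3–2.
Eli vs Chen: Chen wins 3–2.
Ben vs Chen: Ben wins 4–1.
No candidate beats all others: Gus beats Fay beats Ben beats Gus, a majority cycle.

No Condorcet winner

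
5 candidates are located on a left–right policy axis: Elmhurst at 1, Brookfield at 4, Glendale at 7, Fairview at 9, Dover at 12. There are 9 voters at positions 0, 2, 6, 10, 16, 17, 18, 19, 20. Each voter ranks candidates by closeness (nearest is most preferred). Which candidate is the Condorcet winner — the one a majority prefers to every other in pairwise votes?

Dover

With single-peaked preferences on a line, the Condorcet winner is the candidate closest to the median voter.
The median voter (position 16) is closest to Dover at 12.
Check: Dover vs Glendale — voters closer to Dover: 6 of 9.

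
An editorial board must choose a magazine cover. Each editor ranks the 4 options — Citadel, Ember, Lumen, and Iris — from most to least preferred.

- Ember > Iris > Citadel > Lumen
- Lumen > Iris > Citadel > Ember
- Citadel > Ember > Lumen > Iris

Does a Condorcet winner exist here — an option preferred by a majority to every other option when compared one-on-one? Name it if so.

No Condorcet winner

Head-to-head results (3 voters total):
Citadel vs Ember: Citadel wins 2–1.
Citadel vs Lumen: Citadel wins 2–1.
Citadel vs Iris: Iris wins 2–1.
Ember vs Lumen: Ember wins 2–1.
Ember vs Iris: Ember wins 2–1.
Lumen vs Iris: Lumen wins 2–1.
No candidate beats all others: Citadel beats Ember beats Iris beats Citadel, a majority cycle.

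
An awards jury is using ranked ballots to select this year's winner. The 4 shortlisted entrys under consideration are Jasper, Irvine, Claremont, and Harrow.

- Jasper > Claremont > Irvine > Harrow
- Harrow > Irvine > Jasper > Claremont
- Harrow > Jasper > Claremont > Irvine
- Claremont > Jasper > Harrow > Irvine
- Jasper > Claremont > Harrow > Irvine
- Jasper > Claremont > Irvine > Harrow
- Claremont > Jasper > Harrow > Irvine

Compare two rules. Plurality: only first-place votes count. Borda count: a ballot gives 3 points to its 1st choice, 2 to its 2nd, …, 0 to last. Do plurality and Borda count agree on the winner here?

Yes

Plurality first-place counts: Jasper 3, Irvine 0, Claremont 2, Harrow 2 → Jasper.
Borda totals: Jasper 16, Irvine 4, Claremont 13, Harrow 9 → Jasper.
The two rules agree on Jasper.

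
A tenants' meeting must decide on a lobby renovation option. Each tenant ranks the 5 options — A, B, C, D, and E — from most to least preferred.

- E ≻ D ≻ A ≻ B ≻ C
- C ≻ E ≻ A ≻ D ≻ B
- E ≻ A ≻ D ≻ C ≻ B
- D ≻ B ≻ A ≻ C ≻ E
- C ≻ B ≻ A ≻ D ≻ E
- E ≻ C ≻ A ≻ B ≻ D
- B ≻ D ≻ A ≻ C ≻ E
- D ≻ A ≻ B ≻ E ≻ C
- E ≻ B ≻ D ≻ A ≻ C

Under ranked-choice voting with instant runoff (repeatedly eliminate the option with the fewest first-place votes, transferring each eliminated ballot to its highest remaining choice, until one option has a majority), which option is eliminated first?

A

Round 1: E 4, C 2, D 2, B 1, A 0. A has the fewest and is eliminated.
Round 2: E 4, C 2, D 2, B 1. B has the fewest and is eliminated.
Round 3: E 4, D 3, C 2. C has the fewest and is eliminated.
Round 4: E 5, D 4. E has a majority.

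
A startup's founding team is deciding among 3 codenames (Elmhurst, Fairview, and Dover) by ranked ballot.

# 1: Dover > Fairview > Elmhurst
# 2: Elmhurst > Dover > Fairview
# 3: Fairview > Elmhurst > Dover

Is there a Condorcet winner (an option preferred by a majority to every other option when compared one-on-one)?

Head-to-head results (3 voters total):
Elmhurst vs Fairview: Fairview wins 2–1.
Elmhurst vs Dover: Elmhurst wins 2–1.
Fairview vs Dover: Dover wins 2–1.
No candidate beats all others: Elmhurst beats Dover beats Fairview beats Elmhurst, a majority cycle.

No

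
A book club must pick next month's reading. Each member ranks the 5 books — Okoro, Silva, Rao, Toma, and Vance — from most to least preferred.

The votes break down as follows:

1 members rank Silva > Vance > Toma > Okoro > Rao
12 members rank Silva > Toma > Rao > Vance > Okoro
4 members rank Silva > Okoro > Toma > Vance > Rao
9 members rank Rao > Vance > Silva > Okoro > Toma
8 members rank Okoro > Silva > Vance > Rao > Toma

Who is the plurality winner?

First-place vote totals:
  Okoro: 8
  Silva: 17
  Rao: 9
  Toma: 0
  Vance: 0
Silva has the most first-place votes.

Silva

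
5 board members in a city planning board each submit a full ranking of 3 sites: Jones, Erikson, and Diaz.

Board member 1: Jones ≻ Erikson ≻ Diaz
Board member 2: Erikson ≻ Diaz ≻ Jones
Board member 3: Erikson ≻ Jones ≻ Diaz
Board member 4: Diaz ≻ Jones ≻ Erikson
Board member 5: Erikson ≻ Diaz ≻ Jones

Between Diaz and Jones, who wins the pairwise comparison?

Ballots ranking Diaz above Jones: 3.
Ballots ranking Jones above Diaz: 2.
Diaz wins the head-to-head, 3–2.

Diaz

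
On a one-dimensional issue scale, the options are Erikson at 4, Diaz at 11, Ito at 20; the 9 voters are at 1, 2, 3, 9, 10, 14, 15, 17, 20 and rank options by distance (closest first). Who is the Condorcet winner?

Diaz

With single-peaked preferences on a line, the Condorcet winner is the candidate closest to the median voter.
The median voter (position 10) is closest to Diaz at 11.
Check: Diaz vs Erikson — voters closer to Diaz: 6 of 9.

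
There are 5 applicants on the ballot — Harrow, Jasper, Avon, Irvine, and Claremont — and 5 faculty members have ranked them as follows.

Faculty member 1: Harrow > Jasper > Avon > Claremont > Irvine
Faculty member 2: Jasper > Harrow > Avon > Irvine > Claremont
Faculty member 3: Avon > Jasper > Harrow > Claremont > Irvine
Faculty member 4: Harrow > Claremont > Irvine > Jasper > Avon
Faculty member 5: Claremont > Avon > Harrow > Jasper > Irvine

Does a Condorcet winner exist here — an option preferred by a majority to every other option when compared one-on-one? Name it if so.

Harrow

Head-to-head results (5 voters total):
Harrow vs Jasper: Harrow wins 3–2.
Harrow vs Avon: Harrow wins 3–2.
Harrow vs Irvine: Harrow wins 5–0.
Harrow vs Claremont: Harrow wins 4–1.
Jasper vs Avon: Jasper wins 3–2.
Jasper vs Irvine: Jasper wins 4–1.
Jasper vs Claremont: Jasper wins 3–2.
Avon vs Irvine: Avon wins 4–1.
Avon vs Claremont: Avon wins 3–2.
Irvine vs Claremont: Claremont wins 4–1.
Harrow beats each rival — Jasper (3–2), Avon (3–2), Irvine (5–0), Claremont (4–1) — so Harrow is the Condorcet winner.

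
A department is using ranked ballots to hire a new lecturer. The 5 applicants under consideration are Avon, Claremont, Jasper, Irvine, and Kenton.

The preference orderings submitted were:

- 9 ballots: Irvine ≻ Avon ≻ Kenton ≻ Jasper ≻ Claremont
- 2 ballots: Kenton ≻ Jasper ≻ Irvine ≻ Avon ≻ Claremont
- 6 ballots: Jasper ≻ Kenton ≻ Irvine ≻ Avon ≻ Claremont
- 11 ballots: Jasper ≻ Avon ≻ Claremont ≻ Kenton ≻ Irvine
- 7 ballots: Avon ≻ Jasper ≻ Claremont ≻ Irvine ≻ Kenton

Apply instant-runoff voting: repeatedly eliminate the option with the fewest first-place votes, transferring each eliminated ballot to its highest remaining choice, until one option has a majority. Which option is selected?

Round 1: Jasper 17, Irvine 9, Avon 7, Kenton 2, Claremont 0. Claremont has the fewest and is eliminated.
Round 2: Jasper 17, Irvine 9, Avon 7, Kenton 2. Kenton has the fewest and is eliminated.
Round 3: Jasper 19, Irvine 9, Avon 7. Jasper has a majority.

Jasper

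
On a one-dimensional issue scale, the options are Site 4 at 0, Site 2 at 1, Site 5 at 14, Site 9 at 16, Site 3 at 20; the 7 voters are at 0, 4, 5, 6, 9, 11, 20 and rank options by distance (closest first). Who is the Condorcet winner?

With single-peaked preferences on a line, the Condorcet winner is the candidate closest to the median voter.
The median voter (position 6) is closest to Site 2 at 1.
Check: Site 2 vs Site 3 — voters closer to Site 2: 5 of 7.

Site 2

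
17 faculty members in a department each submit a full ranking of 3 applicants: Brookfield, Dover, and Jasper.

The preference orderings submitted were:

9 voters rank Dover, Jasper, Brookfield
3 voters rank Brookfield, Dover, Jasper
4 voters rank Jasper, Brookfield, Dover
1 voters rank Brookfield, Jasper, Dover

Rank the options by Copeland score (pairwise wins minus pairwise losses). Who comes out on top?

Pairwise results:
  Brookfield vs Dover: Dover wins 9–8.
  Brookfield vs Jasper: Jasper wins 13–4.
  Dover vs Jasper: Dover wins 12–5.
Copeland scores (wins − losses):
  Brookfield: 0 − 2 = -2
  Dover: 2 − 0 = 2
  Jasper: 1 − 1 = 0
Dover has the best Copeland score.

Dover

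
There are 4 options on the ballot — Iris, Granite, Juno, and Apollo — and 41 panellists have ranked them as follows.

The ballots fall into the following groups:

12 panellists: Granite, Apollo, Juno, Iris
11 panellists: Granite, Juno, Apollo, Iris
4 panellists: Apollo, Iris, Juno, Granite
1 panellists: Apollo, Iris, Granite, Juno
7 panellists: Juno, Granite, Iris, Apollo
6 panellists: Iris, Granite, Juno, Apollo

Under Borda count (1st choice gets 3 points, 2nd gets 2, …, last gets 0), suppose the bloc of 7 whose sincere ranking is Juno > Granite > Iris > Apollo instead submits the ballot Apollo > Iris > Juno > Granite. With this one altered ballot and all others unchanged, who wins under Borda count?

Borda totals with the altered ballot: Iris 42, Granite 82, Juno 51, Apollo 71.
The winner is unchanged: still Granite.

Granite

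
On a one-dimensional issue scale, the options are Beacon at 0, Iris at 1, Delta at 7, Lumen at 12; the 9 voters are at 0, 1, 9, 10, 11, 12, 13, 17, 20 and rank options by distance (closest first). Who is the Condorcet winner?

Lumen

With single-peaked preferences on a line, the Condorcet winner is the candidate closest to the median voter.
The median voter (position 11) is closest to Lumen at 12.
Check: Lumen vs Beacon — voters closer to Lumen: 7 of 9.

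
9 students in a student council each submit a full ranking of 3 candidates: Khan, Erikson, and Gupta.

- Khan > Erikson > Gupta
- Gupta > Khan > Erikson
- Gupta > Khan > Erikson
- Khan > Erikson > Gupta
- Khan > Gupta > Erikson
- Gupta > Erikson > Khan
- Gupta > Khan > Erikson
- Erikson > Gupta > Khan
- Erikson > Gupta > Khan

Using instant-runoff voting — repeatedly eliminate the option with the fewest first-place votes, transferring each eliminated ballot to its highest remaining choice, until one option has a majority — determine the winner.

Gupta

Round 1: Gupta 4, Khan 3, Erikson 2. Erikson has the fewest and is eliminated.
Round 2: Gupta 6, Khan 3. Gupta has a majority.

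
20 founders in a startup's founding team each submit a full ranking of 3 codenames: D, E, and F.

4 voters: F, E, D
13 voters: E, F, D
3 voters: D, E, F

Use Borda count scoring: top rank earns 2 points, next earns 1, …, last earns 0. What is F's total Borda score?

Borda scores:
  D: 4·0 + 13·0 + 3·2 = 6
  E: 4·1 + 13·2 + 3·1 = 33
  F: 4·2 + 13·1 + 3·0 = 21

21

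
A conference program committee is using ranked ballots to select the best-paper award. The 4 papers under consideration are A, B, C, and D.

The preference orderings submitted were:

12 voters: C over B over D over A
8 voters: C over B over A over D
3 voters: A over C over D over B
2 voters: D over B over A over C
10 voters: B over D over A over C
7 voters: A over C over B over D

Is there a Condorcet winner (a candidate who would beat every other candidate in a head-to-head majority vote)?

No

Head-to-head results (42 voters total):
A vs B: B wins 32–10.
A vs C: A wins 22–20.
A vs D: D wins 24–18.
B vs C: C wins 30–12.
B vs D: B wins 37–5.
C vs D: C wins 30–12.
No candidate beats all others: A beats C beats B beats A, a majority cycle.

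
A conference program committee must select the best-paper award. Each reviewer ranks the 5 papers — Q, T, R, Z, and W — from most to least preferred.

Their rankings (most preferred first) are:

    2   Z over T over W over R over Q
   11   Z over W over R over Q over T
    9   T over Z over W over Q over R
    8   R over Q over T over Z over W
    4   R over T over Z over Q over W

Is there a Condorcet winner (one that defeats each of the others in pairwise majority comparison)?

No

Head-to-head results (34 voters total):
Q vs T: Q wins 19–15.
Q vs R: R wins 25–9.
Q vs Z: Z wins 26–8.
Q vs W: W wins 22–12.
T vs R: R wins 23–11.
T vs Z: T wins 21–13.
T vs W: T wins 23–11.
R vs Z: Z wins 22–12.
R vs W: W wins 22–12.
Z vs W: Z wins 34–0.
No candidate beats all others: Q beats T beats Z beats Q, a majority cycle.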